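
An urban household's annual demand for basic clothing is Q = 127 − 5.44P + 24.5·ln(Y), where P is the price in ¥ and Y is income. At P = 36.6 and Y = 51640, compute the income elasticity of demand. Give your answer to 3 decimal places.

At P = 36.6, Y = 51640: Q = 193.771.
Holding P constant, ∂Q/∂Y = 24.5/Y = 0.000474438.
η_Y = (∂Q/∂Y)·(Y/Q) = 0.000474438 × (51640/193.771) = 0.126.

0.126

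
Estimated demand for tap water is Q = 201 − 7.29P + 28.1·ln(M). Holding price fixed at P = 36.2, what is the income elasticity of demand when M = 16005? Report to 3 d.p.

At P = 36.2, M = 16005: Q = 209.128.
Holding P constant, ∂Q/∂M = 28.1/M = 0.0017557.
η_M = (∂Q/∂M)·(M/Q) = 0.0017557 × (16005/209.128) = 0.134.

0.134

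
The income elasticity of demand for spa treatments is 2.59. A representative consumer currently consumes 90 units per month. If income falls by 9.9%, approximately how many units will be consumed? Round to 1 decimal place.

66.9

%ΔQ ≈ η × %ΔI = 2.59 × (-9.9%) = -25.641%.
New Q ≈ 90 × (1 − 0.25641) = 66.9.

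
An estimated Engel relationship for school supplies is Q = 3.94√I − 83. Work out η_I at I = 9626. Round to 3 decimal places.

0.637

At I = 9626: Q = 303.562.
dQ/dI = 3.94/(2√I) = 0.0200791 at this income.
η = (dQ/dI)·(I/Q) = 0.0200791 × (9626/303.562) = 0.637.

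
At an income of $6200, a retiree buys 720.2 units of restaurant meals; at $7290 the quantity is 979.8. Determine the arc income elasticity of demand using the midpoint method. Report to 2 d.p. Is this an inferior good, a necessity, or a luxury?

1.89 (luxury)

ΔQ = 979.8 − 720.2 = 259.6; midpoint Q̄ = (720.2 + 979.8)/2 = 850.
ΔI = 7290 − 6200 = 1090; midpoint Ī = (6200 + 7290)/2 = 6745.
η = (ΔQ/Q̄) ÷ (ΔI/Ī) = (259.6/850) ÷ (1090/6745) = 1.89.
η > 1 ⇒ luxury.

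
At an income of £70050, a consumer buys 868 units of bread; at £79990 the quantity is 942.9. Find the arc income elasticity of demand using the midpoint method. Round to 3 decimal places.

0.624

ΔQ = 942.9 − 868 = 74.9; midpoint Q̄ = (868 + 942.9)/2 = 905.45.
ΔI = 79990 − 70050 = 9940; midpoint Ī = (70050 + 79990)/2 = 75020.
η = (ΔQ/Q̄) ÷ (ΔI/Ī) = (74.9/905.45) ÷ (9940/75020) = 0.624.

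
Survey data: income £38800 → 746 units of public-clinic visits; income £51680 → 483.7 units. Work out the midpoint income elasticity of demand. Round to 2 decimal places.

ΔQ = 483.7 − 746 = -262.3; midpoint Q̄ = (746 + 483.7)/2 = 614.85.
ΔI = 51680 − 38800 = 12880; midpoint Ī = (38800 + 51680)/2 = 45240.
η = (ΔQ/Q̄) ÷ (ΔI/Ī) = (-262.3/614.85) ÷ (12880/45240) = -1.50.

-1.50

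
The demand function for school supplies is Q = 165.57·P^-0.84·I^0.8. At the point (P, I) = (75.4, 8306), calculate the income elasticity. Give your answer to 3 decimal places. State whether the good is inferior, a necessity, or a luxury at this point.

0.800 (necessity)

For a multiplicative demand Q = A·P^α·I^β, the income elasticity is β everywhere.
Here β = 0.8, so η = 0.800.
Since 0 < η < 1, this is a necessity.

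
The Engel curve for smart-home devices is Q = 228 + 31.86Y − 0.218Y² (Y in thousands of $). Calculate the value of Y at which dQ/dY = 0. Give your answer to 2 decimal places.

dQ/dY = 31.86 − 0.436Y.
The good is inferior where dQ/dY < 0. Setting dQ/dY = 0 gives Y = 31.86 / 0.436 = 73.07.

73.07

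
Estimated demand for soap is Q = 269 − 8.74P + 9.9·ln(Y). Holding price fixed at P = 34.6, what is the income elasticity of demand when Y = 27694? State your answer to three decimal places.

0.146

At P = 34.6, Y = 27694: Q = 67.863.
Holding P constant, ∂Q/∂Y = 9.9/Y = 0.000357478.
η_Y = (∂Q/∂Y)·(Y/Q) = 0.000357478 × (27694/67.863) = 0.146.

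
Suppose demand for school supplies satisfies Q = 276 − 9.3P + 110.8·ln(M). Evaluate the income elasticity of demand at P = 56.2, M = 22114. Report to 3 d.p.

0.129

At P = 56.2, M = 22114: Q = 861.779.
Holding P constant, ∂Q/∂M = 110.8/M = 0.0050104.
η_M = (∂Q/∂M)·(M/Q) = 0.0050104 × (22114/861.779) = 0.129.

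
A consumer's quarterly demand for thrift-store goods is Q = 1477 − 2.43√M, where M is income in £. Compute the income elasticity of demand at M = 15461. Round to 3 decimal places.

-0.129

At M = 15461: Q = 1174.848.
dQ/dM = -2.43/(2√M) = -0.00977142 at this income.
η = (dQ/dM)·(M/Q) = -0.00977142 × (15461/1174.848) = -0.129.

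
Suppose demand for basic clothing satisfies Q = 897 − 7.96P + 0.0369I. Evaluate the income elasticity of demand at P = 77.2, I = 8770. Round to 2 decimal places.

0.53

At P = 77.2, I = 8770: Q = 606.101.
Holding P constant, ∂Q/∂I = 0.0369.
η_I = (∂Q/∂I)·(I/Q) = 0.0369 × (8770/606.101) = 0.53.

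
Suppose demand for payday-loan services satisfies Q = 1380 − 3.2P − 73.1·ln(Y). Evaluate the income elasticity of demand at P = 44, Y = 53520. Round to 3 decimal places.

At P = 44, Y = 53520: Q = 443.301.
Holding P constant, ∂Q/∂Y = -73.1/Y = -0.00136584.
η_Y = (∂Q/∂Y)·(Y/Q) = -0.00136584 × (53520/443.301) = -0.165.

-0.165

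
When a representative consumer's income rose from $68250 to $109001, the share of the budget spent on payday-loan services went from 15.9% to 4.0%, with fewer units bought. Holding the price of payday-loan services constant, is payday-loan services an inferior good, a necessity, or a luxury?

Quantity demanded falls as income rises, so η < 0.

inferior good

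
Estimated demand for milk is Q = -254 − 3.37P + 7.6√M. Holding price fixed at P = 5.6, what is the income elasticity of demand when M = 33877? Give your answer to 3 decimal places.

At P = 5.6, M = 33877: Q = 1125.962.
Holding P constant, ∂Q/∂M = 7.6/(2√M) = 0.0206458.
η_M = (∂Q/∂M)·(M/Q) = 0.0206458 × (33877/1125.962) = 0.621.

0.621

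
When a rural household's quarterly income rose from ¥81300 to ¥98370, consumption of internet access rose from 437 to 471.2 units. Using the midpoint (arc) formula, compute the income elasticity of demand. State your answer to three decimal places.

0.396

ΔQ = 471.2 − 437 = 34.2; midpoint Q̄ = (437 + 471.2)/2 = 454.1.
ΔI = 98370 − 81300 = 17070; midpoint Ī = (81300 + 98370)/2 = 89835.
η = (ΔQ/Q̄) ÷ (ΔI/Ī) = (34.2/454.1) ÷ (17070/89835) = 0.396.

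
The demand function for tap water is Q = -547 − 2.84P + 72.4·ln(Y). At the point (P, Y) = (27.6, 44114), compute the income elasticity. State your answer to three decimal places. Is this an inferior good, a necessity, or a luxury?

At P = 27.6, Y = 44114: Q = 148.900.
Holding P constant, ∂Q/∂Y = 72.4/Y = 0.0016412.
η_Y = (∂Q/∂Y)·(Y/Q) = 0.0016412 × (44114/148.900) = 0.486.
Since 0 < η < 1, this is a necessity.

0.486 (necessity)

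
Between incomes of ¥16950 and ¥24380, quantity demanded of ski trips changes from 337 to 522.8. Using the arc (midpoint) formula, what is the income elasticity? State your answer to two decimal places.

ΔQ = 522.8 − 337 = 185.8; midpoint Q̄ = (337 + 522.8)/2 = 429.9.
ΔI = 24380 − 16950 = 7430; midpoint Ī = (16950 + 24380)/2 = 20665.
η = (ΔQ/Q̄) ÷ (ΔI/Ī) = (185.8/429.9) ÷ (7430/20665) = 1.20.

1.20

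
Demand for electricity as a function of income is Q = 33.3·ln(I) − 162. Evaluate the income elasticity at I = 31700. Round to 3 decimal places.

At I = 31700: Q = 183.124.
dQ/dI = 33.3/I = 0.00105047 at this income.
η = (dQ/dI)·(I/Q) = 0.00105047 × (31700/183.124) = 0.182.

0.182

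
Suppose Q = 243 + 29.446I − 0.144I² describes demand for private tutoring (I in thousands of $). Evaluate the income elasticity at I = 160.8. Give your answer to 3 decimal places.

At I = 160.8: Q = 1254.5606.
dQ/dI = 29.446 − 0.288I = -16.86440.
η = (dQ/dI)·(I/Q) = -16.86440 × (160.8/1254.5606) = -2.162.

-2.162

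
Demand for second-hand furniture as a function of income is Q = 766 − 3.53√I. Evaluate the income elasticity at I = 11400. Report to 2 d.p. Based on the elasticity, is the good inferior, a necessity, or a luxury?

At I = 11400: Q = 389.099.
dQ/dI = -3.53/(2√I) = -0.0165307 at this income.
η = (dQ/dI)·(I/Q) = -0.0165307 × (11400/389.099) = -0.48.
Since η < 0, the good is an inferior good.

-0.48 (inferior good)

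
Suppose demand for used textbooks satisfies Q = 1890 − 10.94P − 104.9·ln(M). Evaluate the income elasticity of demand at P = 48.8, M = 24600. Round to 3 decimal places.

-0.355

At P = 48.8, M = 24600: Q = 295.536.
Holding P constant, ∂Q/∂M = -104.9/M = -0.00426423.
η_M = (∂Q/∂M)·(M/Q) = -0.00426423 × (24600/295.536) = -0.355.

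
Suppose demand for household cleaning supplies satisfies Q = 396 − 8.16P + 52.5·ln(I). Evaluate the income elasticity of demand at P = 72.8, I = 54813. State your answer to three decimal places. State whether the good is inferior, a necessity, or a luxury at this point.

0.140 (necessity)

At P = 72.8, I = 54813: Q = 374.815.
Holding P constant, ∂Q/∂I = 52.5/I = 0.000957802.
η_I = (∂Q/∂I)·(I/Q) = 0.000957802 × (54813/374.815) = 0.140.
Since 0 < η < 1, this is a necessity.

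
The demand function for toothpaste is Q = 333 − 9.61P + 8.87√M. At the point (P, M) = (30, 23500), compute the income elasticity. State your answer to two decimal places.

At P = 30, M = 23500: Q = 1404.445.
Holding P constant, ∂Q/∂M = 8.87/(2√M) = 0.0289308.
η_M = (∂Q/∂M)·(M/Q) = 0.0289308 × (23500/1404.445) = 0.48.

0.48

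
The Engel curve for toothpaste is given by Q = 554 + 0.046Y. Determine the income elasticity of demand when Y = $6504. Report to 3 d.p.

At Y = 6504: Q = 853.184.
dQ/dY = 0.046.
η = (dQ/dY)·(Y/Q) = 0.046 × (6504/853.184) = 0.351.

0.351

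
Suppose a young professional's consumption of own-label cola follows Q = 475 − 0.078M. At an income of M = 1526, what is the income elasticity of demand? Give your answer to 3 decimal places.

At M = 1526: Q = 355.972.
dQ/dM = −0.078.
η = (dQ/dM)·(M/Q) = -0.078 × (1526/355.972) = -0.334.

-0.334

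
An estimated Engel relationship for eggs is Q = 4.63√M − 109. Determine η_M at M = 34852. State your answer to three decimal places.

At M = 34852: Q = 755.360.
dQ/dM = 4.63/(2√M) = 0.0124004 at this income.
η = (dQ/dM)·(M/Q) = 0.0124004 × (34852/755.360) = 0.572.

0.572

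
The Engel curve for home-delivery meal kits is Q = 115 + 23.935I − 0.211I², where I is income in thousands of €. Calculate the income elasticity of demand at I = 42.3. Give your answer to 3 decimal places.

At I = 42.3: Q = 749.9103.
dQ/dI = 23.935 − 0.422I = 6.08440.
η = (dQ/dI)·(I/Q) = 6.08440 × (42.3/749.9103) = 0.343.

0.343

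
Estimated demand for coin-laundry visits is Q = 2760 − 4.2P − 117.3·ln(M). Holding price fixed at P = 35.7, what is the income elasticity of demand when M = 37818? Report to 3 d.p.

-0.085

At P = 35.7, M = 37818: Q = 1373.655.
Holding P constant, ∂Q/∂M = -117.3/M = -0.0031017.
η_M = (∂Q/∂M)·(M/Q) = -0.0031017 × (37818/1373.655) = -0.085.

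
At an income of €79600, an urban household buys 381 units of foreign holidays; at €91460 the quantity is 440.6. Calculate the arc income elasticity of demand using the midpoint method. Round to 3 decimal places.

1.046

ΔQ = 440.6 − 381 = 59.6; midpoint Q̄ = (381 + 440.6)/2 = 410.8.
ΔI = 91460 − 79600 = 11860; midpoint Ī = (79600 + 91460)/2 = 85530.
η = (ΔQ/Q̄) ÷ (ΔI/Ī) = (59.6/410.8) ÷ (11860/85530) = 1.046.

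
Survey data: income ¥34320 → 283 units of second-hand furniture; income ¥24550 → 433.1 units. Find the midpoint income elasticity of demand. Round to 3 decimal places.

-1.263

ΔQ = 433.1 − 283 = 150.1; midpoint Q̄ = (283 + 433.1)/2 = 358.05.
ΔI = 24550 − 34320 = -9770; midpoint Ī = (34320 + 24550)/2 = 29435.
η = (ΔQ/Q̄) ÷ (ΔI/Ī) = (150.1/358.05) ÷ (-9770/29435) = -1.263.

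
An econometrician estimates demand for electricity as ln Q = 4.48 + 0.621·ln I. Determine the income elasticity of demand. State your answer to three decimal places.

0.621

In a log-linear demand, the coefficient on ln I is the income elasticity.
So η = 0.621.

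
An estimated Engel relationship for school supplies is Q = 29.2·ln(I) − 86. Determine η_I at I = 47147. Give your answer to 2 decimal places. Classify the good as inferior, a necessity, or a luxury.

At I = 47147: Q = 228.222.
dQ/dI = 29.2/I = 0.00061934 at this income.
η = (dQ/dI)·(I/Q) = 0.00061934 × (47147/228.222) = 0.13.
Since 0 < η < 1, the good is a necessity.

0.13 (necessity)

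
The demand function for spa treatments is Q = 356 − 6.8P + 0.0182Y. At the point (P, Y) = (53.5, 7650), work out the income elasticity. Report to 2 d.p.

1.06

At P = 53.5, Y = 7650: Q = 131.430.
Holding P constant, ∂Q/∂Y = 0.0182.
η_Y = (∂Q/∂Y)·(Y/Q) = 0.0182 × (7650/131.430) = 1.06.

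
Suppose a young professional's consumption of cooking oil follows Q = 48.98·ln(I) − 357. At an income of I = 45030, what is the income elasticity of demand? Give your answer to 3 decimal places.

At I = 45030: Q = 167.825.
dQ/dI = 48.98/I = 0.00108772 at this income.
η = (dQ/dI)·(I/Q) = 0.00108772 × (45030/167.825) = 0.292.

0.292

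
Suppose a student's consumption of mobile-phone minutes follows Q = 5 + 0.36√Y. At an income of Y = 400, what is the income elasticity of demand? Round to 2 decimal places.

At Y = 400: Q = 12.200.
dQ/dY = 0.36/(2√Y) = 0.009 at this income.
η = (dQ/dY)·(Y/Q) = 0.009 × (400/12.200) = 0.30.

0.30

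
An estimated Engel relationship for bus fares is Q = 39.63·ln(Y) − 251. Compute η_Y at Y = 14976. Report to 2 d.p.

0.30

At Y = 14976: Q = 130.011.
dQ/dY = 39.63/Y = 0.00264623 at this income.
η = (dQ/dY)·(Y/Q) = 0.00264623 × (14976/130.011) = 0.30.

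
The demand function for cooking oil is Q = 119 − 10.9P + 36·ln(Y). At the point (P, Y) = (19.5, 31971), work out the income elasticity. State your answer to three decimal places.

At P = 19.5, Y = 31971: Q = 279.863.
Holding P constant, ∂Q/∂Y = 36/Y = 0.00112602.
η_Y = (∂Q/∂Y)·(Y/Q) = 0.00112602 × (31971/279.863) = 0.129.

0.129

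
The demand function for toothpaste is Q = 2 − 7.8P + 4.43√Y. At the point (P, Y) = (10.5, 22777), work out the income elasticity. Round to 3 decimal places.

At P = 10.5, Y = 22777: Q = 588.678.
Holding P constant, ∂Q/∂Y = 4.43/(2√Y) = 0.0146766.
η_Y = (∂Q/∂Y)·(Y/Q) = 0.0146766 × (22777/588.678) = 0.568.

0.568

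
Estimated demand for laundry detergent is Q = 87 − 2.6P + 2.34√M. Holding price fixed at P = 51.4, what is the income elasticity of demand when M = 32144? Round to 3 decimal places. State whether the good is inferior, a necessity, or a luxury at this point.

0.563 (necessity)

At P = 51.4, M = 32144: Q = 372.893.
Holding P constant, ∂Q/∂M = 2.34/(2√M) = 0.00652583.
η_M = (∂Q/∂M)·(M/Q) = 0.00652583 × (32144/372.893) = 0.563.
Since 0 < η < 1, this is a necessity.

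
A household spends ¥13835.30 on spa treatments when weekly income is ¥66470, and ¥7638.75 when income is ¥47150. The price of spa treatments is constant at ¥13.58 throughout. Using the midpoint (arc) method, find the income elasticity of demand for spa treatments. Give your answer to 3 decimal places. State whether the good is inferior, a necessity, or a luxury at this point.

1.697 (luxury)

With a constant price, Q₁ = 13835.30/13.58 = 1018.800 and Q₂ = 7638.75/13.58 = 562.500 (equivalently, work directly with expenditure since P cancels).
Midpoint %ΔQ = (7638.75 − 13835.30)/10737.03 = -0.57712; midpoint %ΔI = (47150 − 66470)/56810 = -0.34008.
η = -0.57712 / -0.34008 = 1.697.
η > 1 ⇒ luxury.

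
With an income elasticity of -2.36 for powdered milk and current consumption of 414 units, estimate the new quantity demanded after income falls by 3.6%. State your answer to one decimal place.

%ΔQ ≈ η × %ΔI = -2.36 × (-3.6%) = 8.496%.
New Q ≈ 414 × (1 + 0.08496) = 449.2.

449.2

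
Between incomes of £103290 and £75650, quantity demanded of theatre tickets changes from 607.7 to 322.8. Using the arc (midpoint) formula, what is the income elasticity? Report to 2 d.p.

ΔQ = 322.8 − 607.7 = -284.9; midpoint Q̄ = (607.7 + 322.8)/2 = 465.25.
ΔI = 75650 − 103290 = -27640; midpoint Ī = (103290 + 75650)/2 = 89470.
η = (ΔQ/Q̄) ÷ (ΔI/Ī) = (-284.9/465.25) ÷ (-27640/89470) = 1.98.

1.98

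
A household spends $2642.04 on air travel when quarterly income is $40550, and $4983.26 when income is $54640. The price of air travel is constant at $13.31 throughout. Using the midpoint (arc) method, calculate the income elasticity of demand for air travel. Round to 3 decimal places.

With a constant price, Q₁ = 2642.04/13.31 = 198.500 and Q₂ = 4983.26/13.31 = 374.400 (equivalently, work directly with expenditure since P cancels).
Midpoint %ΔQ = (4983.26 − 2642.04)/3812.65 = 0.61407; midpoint %ΔI = (54640 − 40550)/47595 = 0.29604.
η = 0.61407 / 0.29604 = 2.074.

2.074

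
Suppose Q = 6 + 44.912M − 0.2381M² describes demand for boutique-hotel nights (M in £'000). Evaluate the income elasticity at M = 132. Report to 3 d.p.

-1.327

At M = 132: Q = 1785.7296.
dQ/dM = 44.912 − 0.4762M = -17.94640.
η = (dQ/dM)·(M/Q) = -17.94640 × (132/1785.7296) = -1.327.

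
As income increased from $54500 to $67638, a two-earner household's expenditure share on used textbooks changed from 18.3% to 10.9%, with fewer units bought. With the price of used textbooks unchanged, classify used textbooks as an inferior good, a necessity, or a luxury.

inferior good

Quantity demanded falls as income rises, so η < 0.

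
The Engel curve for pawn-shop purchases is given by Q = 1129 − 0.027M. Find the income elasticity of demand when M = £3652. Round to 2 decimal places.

-0.10

At M = 3652: Q = 1030.396.
dQ/dM = −0.027.
η = (dQ/dM)·(M/Q) = -0.027 × (3652/1030.396) = -0.10.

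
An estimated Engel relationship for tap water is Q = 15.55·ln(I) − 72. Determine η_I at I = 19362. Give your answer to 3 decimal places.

At I = 19362: Q = 81.495.
dQ/dI = 15.55/I = 0.00080312 at this income.
η = (dQ/dI)·(I/Q) = 0.00080312 × (19362/81.495) = 0.191.

0.191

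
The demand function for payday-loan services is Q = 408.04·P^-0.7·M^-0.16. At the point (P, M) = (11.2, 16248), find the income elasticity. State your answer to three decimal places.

-0.160

For a multiplicative demand Q = A·P^α·M^β, the income elasticity is β everywhere.
Here β = -0.16, so η = -0.160.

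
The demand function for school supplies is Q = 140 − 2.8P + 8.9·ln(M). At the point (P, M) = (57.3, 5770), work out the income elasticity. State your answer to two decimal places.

At P = 57.3, M = 5770: Q = 56.638.
Holding P constant, ∂Q/∂M = 8.9/M = 0.00154246.
η_M = (∂Q/∂M)·(M/Q) = 0.00154246 × (5770/56.638) = 0.16.

0.16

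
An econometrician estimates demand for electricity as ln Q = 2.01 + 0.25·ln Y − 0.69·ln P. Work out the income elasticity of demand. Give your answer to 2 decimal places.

In a log-linear demand, the coefficient on ln Y is the income elasticity.
So η = 0.25.

0.25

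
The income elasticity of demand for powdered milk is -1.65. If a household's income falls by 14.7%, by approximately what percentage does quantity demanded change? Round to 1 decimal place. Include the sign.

24.3%

%ΔQ ≈ η × %ΔI = -1.65 × (-14.7%) = 24.3%.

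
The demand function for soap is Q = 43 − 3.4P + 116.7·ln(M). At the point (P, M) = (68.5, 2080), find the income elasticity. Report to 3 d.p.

At P = 68.5, M = 2080: Q = 701.702.
Holding P constant, ∂Q/∂M = 116.7/M = 0.0561058.
η_M = (∂Q/∂M)·(M/Q) = 0.0561058 × (2080/701.702) = 0.166.

0.166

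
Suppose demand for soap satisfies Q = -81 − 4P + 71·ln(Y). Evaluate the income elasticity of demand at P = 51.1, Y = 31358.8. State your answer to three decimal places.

0.158

At P = 51.1, Y = 31358.8: Q = 449.681.
Holding P constant, ∂Q/∂Y = 71/Y = 0.00226412.
η_Y = (∂Q/∂Y)·(Y/Q) = 0.00226412 × (31358.8/449.681) = 0.158.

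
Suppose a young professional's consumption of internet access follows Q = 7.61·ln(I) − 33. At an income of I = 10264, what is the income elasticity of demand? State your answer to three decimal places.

0.204

At I = 10264: Q = 37.289.
dQ/dI = 7.61/I = 0.000741426 at this income.
η = (dQ/dI)·(I/Q) = 0.000741426 × (10264/37.289) = 0.204.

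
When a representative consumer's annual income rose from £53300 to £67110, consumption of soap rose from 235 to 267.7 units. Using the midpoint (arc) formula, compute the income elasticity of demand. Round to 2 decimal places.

0.57

ΔQ = 267.7 − 235 = 32.7; midpoint Q̄ = (235 + 267.7)/2 = 251.35.
ΔI = 67110 − 53300 = 13810; midpoint Ī = (53300 + 67110)/2 = 60205.
η = (ΔQ/Q̄) ÷ (ΔI/Ī) = (32.7/251.35) ÷ (13810/60205) = 0.57.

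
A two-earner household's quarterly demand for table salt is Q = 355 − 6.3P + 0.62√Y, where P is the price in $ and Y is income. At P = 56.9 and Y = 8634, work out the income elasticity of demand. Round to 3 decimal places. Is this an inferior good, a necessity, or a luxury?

0.532 (necessity)

At P = 56.9, Y = 8634: Q = 54.140.
Holding P constant, ∂Q/∂Y = 0.62/(2√Y) = 0.00333623.
η_Y = (∂Q/∂Y)·(Y/Q) = 0.00333623 × (8634/54.140) = 0.532.
Since 0 < η < 1, this is a necessity.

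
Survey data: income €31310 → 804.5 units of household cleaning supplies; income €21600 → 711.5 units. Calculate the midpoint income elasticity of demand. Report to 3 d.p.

ΔQ = 711.5 − 804.5 = -93; midpoint Q̄ = (804.5 + 711.5)/2 = 758.
ΔI = 21600 − 31310 = -9710; midpoint Ī = (31310 + 21600)/2 = 26455.
η = (ΔQ/Q̄) ÷ (ΔI/Ī) = (-93/758) ÷ (-9710/26455) = 0.334.

0.334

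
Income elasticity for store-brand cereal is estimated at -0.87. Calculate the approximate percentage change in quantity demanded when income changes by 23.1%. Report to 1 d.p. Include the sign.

%ΔQ ≈ η × %ΔI = -0.87 × 23.1% = -20.1%.

-20.1%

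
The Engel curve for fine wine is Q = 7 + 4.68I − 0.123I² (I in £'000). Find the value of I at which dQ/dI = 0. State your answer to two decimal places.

dQ/dI = 4.68 − 0.246I.
The good is inferior where dQ/dI < 0. Setting dQ/dI = 0 gives I = 4.68 / 0.246 = 19.02.

19.02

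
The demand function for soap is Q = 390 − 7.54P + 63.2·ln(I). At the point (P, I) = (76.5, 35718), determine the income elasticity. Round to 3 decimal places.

At P = 76.5, I = 35718: Q = 475.742.
Holding P constant, ∂Q/∂I = 63.2/I = 0.00176942.
η_I = (∂Q/∂I)·(I/Q) = 0.00176942 × (35718/475.742) = 0.133.

0.133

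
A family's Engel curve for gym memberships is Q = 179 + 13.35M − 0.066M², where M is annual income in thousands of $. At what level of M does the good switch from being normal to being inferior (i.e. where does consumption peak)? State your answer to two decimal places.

dQ/dM = 13.35 − 0.132M.
The good is inferior where dQ/dM < 0. Setting dQ/dM = 0 gives M = 13.35 / 0.132 = 101.14.

101.14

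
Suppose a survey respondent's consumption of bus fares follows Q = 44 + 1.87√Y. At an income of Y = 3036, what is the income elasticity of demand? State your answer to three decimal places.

0.350

At Y = 3036: Q = 147.037.
dQ/dY = 1.87/(2√Y) = 0.0169692 at this income.
η = (dQ/dY)·(Y/Q) = 0.0169692 × (3036/147.037) = 0.350.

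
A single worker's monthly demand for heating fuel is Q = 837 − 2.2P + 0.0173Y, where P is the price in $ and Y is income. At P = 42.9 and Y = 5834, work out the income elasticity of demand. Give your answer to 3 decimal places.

0.120

At P = 42.9, Y = 5834: Q = 843.548.
Holding P constant, ∂Q/∂Y = 0.0173.
η_Y = (∂Q/∂Y)·(Y/Q) = 0.0173 × (5834/843.548) = 0.120.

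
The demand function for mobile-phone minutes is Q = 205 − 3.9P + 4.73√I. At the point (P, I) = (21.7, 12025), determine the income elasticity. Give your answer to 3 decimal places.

0.406

At P = 21.7, I = 12025: Q = 639.055.
Holding P constant, ∂Q/∂I = 4.73/(2√I) = 0.0215669.
η_I = (∂Q/∂I)·(I/Q) = 0.0215669 × (12025/639.055) = 0.406.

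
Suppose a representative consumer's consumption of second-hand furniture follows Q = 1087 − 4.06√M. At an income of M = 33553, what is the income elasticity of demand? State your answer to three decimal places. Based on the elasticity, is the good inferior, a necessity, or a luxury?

At M = 33553: Q = 343.310.
dQ/dM = -4.06/(2√M) = -0.0110823 at this income.
η = (dQ/dM)·(M/Q) = -0.0110823 × (33553/343.310) = -1.083.
Since η < 0, the good is an inferior good.

-1.083 (inferior good)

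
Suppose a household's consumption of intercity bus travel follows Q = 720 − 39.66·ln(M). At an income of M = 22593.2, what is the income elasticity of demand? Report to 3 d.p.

At M = 22593.2: Q = 322.392.
dQ/dM = -39.66/M = -0.0017554 at this income.
η = (dQ/dM)·(M/Q) = -0.0017554 × (22593.2/322.392) = -0.123.

-0.123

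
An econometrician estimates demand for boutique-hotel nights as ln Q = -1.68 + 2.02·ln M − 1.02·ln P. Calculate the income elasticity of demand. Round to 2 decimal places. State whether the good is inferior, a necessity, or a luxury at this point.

In a log-linear demand, the coefficient on ln M is the income elasticity.
So η = 2.02.
η > 1 ⇒ luxury.

2.02 (luxury)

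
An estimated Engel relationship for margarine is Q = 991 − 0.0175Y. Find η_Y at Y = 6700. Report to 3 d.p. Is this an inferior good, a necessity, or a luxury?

At Y = 6700: Q = 873.750.
dQ/dY = −0.0175.
η = (dQ/dY)·(Y/Q) = -0.0175 × (6700/873.750) = -0.134.
Since η < 0, the good is an inferior good.

-0.134 (inferior good)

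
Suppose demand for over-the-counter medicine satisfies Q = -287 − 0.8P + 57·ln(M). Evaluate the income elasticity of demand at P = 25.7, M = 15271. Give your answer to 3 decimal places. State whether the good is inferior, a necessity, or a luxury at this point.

At P = 25.7, M = 15271: Q = 241.562.
Holding P constant, ∂Q/∂M = 57/M = 0.00373256.
η_M = (∂Q/∂M)·(M/Q) = 0.00373256 × (15271/241.562) = 0.236.
Since 0 < η < 1, this is a necessity.

0.236 (necessity)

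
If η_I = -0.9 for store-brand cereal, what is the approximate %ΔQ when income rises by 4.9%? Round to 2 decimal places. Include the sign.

-4.41%

%ΔQ ≈ η × %ΔI = -0.9 × 4.9% = -4.41%.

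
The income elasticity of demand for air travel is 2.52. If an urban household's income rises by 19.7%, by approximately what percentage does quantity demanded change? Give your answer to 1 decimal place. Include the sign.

%ΔQ ≈ η × %ΔI = 2.52 × 19.7% = 49.6%.

49.6%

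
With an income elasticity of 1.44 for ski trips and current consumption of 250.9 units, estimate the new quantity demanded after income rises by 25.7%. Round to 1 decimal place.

%ΔQ ≈ η × %ΔI = 1.44 × 25.7% = 37.008%.
New Q ≈ 250.9 × (1 + 0.37008) = 343.8.

343.8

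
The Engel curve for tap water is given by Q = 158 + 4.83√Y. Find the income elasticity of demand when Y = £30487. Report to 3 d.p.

At Y = 30487: Q = 1001.343.
dQ/dY = 4.83/(2√Y) = 0.0138312 at this income.
η = (dQ/dY)·(Y/Q) = 0.0138312 × (30487/1001.343) = 0.421.

0.421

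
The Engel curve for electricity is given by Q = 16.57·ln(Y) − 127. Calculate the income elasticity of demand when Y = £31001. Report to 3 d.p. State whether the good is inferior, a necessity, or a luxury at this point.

At Y = 31001: Q = 44.363.
dQ/dY = 16.57/Y = 0.000534499 at this income.
η = (dQ/dY)·(Y/Q) = 0.000534499 × (31001/44.363) = 0.374.
Since 0 < η < 1, the good is a necessity.

0.374 (necessity)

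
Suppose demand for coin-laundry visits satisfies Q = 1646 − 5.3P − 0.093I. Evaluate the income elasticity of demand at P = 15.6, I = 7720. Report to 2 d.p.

-0.85

At P = 15.6, I = 7720: Q = 845.360.
Holding P constant, ∂Q/∂I = −0.093.
η_I = (∂Q/∂I)·(I/Q) = -0.093 × (7720/845.360) = -0.85.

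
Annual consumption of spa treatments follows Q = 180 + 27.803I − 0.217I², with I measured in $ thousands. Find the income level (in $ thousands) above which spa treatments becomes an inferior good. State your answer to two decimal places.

dQ/dI = 27.803 − 0.434I.
The good is inferior where dQ/dI < 0. Setting dQ/dI = 0 gives I = 27.803 / 0.434 = 64.06.

64.06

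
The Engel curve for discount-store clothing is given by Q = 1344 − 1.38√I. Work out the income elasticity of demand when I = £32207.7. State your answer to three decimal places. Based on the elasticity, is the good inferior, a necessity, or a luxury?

At I = 32207.7: Q = 1096.338.
dQ/dI = -1.38/(2√I) = -0.00384476 at this income.
η = (dQ/dI)·(I/Q) = -0.00384476 × (32207.7/1096.338) = -0.113.
Since η < 0, the good is an inferior good.

-0.113 (inferior good)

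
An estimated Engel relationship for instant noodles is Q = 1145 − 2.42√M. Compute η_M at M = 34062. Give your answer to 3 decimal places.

At M = 34062: Q = 698.367.
dQ/dM = -2.42/(2√M) = -0.00655617 at this income.
η = (dQ/dM)·(M/Q) = -0.00655617 × (34062/698.367) = -0.320.

-0.320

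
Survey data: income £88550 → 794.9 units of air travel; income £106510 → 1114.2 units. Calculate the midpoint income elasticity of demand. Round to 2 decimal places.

ΔQ = 1114.2 − 794.9 = 319.3; midpoint Q̄ = (794.9 + 1114.2)/2 = 954.55.
ΔI = 106510 − 88550 = 17960; midpoint Ī = (88550 + 106510)/2 = 97530.
η = (ΔQ/Q̄) ÷ (ΔI/Ī) = (319.3/954.55) ÷ (17960/97530) = 1.82.

1.82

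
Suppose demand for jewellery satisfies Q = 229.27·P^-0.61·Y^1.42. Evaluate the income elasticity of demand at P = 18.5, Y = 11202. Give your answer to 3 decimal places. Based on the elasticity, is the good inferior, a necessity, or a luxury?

1.420 (luxury)

For a multiplicative demand Q = A·P^α·Y^β, the income elasticity is β everywhere.
Here β = 1.42, so η = 1.420.
Since η > 1, this is a luxury.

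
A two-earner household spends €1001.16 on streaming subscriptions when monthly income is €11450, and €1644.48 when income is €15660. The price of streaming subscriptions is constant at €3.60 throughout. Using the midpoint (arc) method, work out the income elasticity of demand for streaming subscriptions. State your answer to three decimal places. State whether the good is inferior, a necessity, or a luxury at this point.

With a constant price, Q₁ = 1001.16/3.60 = 278.100 and Q₂ = 1644.48/3.60 = 456.800 (equivalently, work directly with expenditure since P cancels).
Midpoint %ΔQ = (1644.48 − 1001.16)/1322.82 = 0.48632; midpoint %ΔI = (15660 − 11450)/13555 = 0.31059.
η = 0.48632 / 0.31059 = 1.566.
η > 1 ⇒ luxury.

1.566 (luxury)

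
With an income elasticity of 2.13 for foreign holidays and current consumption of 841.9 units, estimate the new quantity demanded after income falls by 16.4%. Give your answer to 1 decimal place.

%ΔQ ≈ η × %ΔI = 2.13 × (-16.4%) = -34.932%.
New Q ≈ 841.9 × (1 − 0.34932) = 547.8.

547.8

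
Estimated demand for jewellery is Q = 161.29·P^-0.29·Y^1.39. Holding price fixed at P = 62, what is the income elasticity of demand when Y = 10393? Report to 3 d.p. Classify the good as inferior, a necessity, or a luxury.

1.390 (luxury)

For a multiplicative demand Q = A·P^α·Y^β, the income elasticity is β everywhere.
Here β = 1.39, so η = 1.390.
Since η > 1, this is a luxury.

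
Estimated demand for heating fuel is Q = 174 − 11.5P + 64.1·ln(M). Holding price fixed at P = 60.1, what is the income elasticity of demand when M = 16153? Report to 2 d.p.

0.62

At P = 60.1, M = 16153: Q = 103.970.
Holding P constant, ∂Q/∂M = 64.1/M = 0.0039683.
η_M = (∂Q/∂M)·(M/Q) = 0.0039683 × (16153/103.970) = 0.62.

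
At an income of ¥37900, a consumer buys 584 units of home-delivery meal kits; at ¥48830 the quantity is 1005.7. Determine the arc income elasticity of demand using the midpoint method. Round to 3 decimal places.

ΔQ = 1005.7 − 584 = 421.7; midpoint Q̄ = (584 + 1005.7)/2 = 794.85.
ΔI = 48830 − 37900 = 10930; midpoint Ī = (37900 + 48830)/2 = 43365.
η = (ΔQ/Q̄) ÷ (ΔI/Ī) = (421.7/794.85) ÷ (10930/43365) = 2.105.

2.105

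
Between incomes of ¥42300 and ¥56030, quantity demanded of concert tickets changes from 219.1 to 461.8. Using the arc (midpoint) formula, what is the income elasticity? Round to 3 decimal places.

2.553

ΔQ = 461.8 − 219.1 = 242.7; midpoint Q̄ = (219.1 + 461.8)/2 = 340.45.
ΔI = 56030 − 42300 = 13730; midpoint Ī = (42300 + 56030)/2 = 49165.
η = (ΔQ/Q̄) ÷ (ΔI/Ī) = (242.7/340.45) ÷ (13730/49165) = 2.553.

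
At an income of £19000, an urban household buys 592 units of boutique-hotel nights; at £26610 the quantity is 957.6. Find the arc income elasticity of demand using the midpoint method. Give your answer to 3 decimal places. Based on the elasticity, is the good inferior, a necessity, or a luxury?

ΔQ = 957.6 − 592 = 365.6; midpoint Q̄ = (592 + 957.6)/2 = 774.8.
ΔI = 26610 − 19000 = 7610; midpoint Ī = (19000 + 26610)/2 = 22805.
η = (ΔQ/Q̄) ÷ (ΔI/Ī) = (365.6/774.8) ÷ (7610/22805) = 1.414.
η > 1 ⇒ luxury.

1.414 (luxury)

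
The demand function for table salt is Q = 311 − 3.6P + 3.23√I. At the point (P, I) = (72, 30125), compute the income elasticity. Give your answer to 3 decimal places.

0.458

At P = 72, I = 30125: Q = 612.417.
Holding P constant, ∂Q/∂I = 3.23/(2√I) = 0.00930484.
η_I = (∂Q/∂I)·(I/Q) = 0.00930484 × (30125/612.417) = 0.458.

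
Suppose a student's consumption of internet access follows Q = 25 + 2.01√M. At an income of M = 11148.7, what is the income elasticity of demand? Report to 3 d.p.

0.447

At M = 11148.7: Q = 237.231.
dQ/dM = 2.01/(2√M) = 0.00951818 at this income.
η = (dQ/dM)·(M/Q) = 0.00951818 × (11148.7/237.231) = 0.447.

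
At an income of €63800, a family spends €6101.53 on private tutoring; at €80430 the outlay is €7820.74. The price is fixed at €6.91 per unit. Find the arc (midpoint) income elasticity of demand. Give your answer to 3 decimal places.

1.071

With a constant price, Q₁ = 6101.53/6.91 = 883.000 and Q₂ = 7820.74/6.91 = 1131.800 (equivalently, work directly with expenditure since P cancels).
Midpoint %ΔQ = (7820.74 − 6101.53)/6961.14 = 0.24697; midpoint %ΔI = (80430 − 63800)/72115 = 0.23060.
η = 0.24697 / 0.23060 = 1.071.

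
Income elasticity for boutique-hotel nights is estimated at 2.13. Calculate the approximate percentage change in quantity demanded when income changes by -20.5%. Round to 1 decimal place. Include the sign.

-43.7%

%ΔQ ≈ η × %ΔI = 2.13 × (-20.5%) = -43.7%.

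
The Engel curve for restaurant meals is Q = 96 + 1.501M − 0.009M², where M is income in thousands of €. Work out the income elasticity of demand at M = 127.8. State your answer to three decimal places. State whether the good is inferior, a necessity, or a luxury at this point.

At M = 127.8: Q = 140.8322.
dQ/dM = 1.501 − 0.018M = -0.79940.
η = (dQ/dM)·(M/Q) = -0.79940 × (127.8/140.8322) = -0.725.
η < 0 ⇒ inferior good.

-0.725 (inferior good)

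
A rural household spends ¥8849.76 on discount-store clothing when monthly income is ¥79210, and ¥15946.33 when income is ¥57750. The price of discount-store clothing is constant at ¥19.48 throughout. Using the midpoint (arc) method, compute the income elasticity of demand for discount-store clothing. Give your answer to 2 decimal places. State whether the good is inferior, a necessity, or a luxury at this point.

-1.83 (inferior good)

With a constant price, Q₁ = 8849.76/19.48 = 454.300 and Q₂ = 15946.33/19.48 = 818.600 (equivalently, work directly with expenditure since P cancels).
Midpoint %ΔQ = (15946.33 − 8849.76)/12398.05 = 0.57239; midpoint %ΔI = (57750 − 79210)/68480 = -0.31338.
η = 0.57239 / -0.31338 = -1.83.
η < 0 ⇒ inferior good.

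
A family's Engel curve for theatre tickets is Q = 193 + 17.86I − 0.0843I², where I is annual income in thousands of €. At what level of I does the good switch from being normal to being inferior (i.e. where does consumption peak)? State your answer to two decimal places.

105.93

dQ/dI = 17.86 − 0.1686I.
The good is inferior where dQ/dI < 0. Setting dQ/dI = 0 gives I = 17.86 / 0.1686 = 105.93.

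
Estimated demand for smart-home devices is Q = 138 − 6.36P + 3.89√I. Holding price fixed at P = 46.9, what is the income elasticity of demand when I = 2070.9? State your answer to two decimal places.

5.29

At P = 46.9, I = 2070.9: Q = 16.739.
Holding P constant, ∂Q/∂I = 3.89/(2√I) = 0.0427405.
η_I = (∂Q/∂I)·(I/Q) = 0.0427405 × (2070.9/16.739) = 5.29.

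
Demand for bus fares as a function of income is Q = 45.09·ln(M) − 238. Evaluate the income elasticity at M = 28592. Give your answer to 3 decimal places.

At M = 28592: Q = 224.663.
dQ/dM = 45.09/M = 0.00157701 at this income.
η = (dQ/dM)·(M/Q) = 0.00157701 × (28592/224.663) = 0.201.

0.201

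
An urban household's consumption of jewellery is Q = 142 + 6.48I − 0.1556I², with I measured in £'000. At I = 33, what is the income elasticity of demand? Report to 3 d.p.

-0.671

At I = 33: Q = 186.3916.
dQ/dI = 6.48 − 0.3112I = -3.78960.
η = (dQ/dI)·(I/Q) = -3.78960 × (33/186.3916) = -0.671.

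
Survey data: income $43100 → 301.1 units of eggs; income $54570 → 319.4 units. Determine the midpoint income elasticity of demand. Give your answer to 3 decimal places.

ΔQ = 319.4 − 301.1 = 18.3; midpoint Q̄ = (301.1 + 319.4)/2 = 310.25.
ΔI = 54570 − 43100 = 11470; midpoint Ī = (43100 + 54570)/2 = 48835.
η = (ΔQ/Q̄) ÷ (ΔI/Ī) = (18.3/310.25) ÷ (11470/48835) = 0.251.

0.251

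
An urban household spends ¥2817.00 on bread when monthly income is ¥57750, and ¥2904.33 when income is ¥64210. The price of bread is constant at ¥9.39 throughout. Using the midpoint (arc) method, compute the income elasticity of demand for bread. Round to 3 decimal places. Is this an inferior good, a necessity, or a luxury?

With a constant price, Q₁ = 2817.00/9.39 = 300.000 and Q₂ = 2904.33/9.39 = 309.300 (equivalently, work directly with expenditure since P cancels).
Midpoint %ΔQ = (2904.33 − 2817.00)/2860.67 = 0.03053; midpoint %ΔI = (64210 − 57750)/60980 = 0.10594.
η = 0.03053 / 0.10594 = 0.288.
0 < η < 1 ⇒ necessity.

0.288 (necessity)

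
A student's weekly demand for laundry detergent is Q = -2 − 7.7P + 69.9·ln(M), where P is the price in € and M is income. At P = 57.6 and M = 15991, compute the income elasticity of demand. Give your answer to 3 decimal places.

At P = 57.6, M = 15991: Q = 231.097.
Holding P constant, ∂Q/∂M = 69.9/M = 0.00437121.
η_M = (∂Q/∂M)·(M/Q) = 0.00437121 × (15991/231.097) = 0.302.

0.302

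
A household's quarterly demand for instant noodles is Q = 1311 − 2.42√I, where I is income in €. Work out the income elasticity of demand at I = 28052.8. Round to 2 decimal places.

At I = 28052.8: Q = 905.675.
dQ/dI = -2.42/(2√I) = -0.00722432 at this income.
η = (dQ/dI)·(I/Q) = -0.00722432 × (28052.8/905.675) = -0.22.

-0.22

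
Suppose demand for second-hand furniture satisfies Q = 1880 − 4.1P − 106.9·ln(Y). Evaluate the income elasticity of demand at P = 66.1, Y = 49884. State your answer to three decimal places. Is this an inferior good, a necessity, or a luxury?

At P = 66.1, Y = 49884: Q = 452.604.
Holding P constant, ∂Q/∂Y = -106.9/Y = -0.00214297.
η_Y = (∂Q/∂Y)·(Y/Q) = -0.00214297 × (49884/452.604) = -0.236.
Since η < 0, this is an inferior good.

-0.236 (inferior good)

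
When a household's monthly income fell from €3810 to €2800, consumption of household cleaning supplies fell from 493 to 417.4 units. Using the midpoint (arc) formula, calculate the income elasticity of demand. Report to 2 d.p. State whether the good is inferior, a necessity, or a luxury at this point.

ΔQ = 417.4 − 493 = -75.6; midpoint Q̄ = (493 + 417.4)/2 = 455.2.
ΔI = 2800 − 3810 = -1010; midpoint Ī = (3810 + 2800)/2 = 3305.
η = (ΔQ/Q̄) ÷ (ΔI/Ī) = (-75.6/455.2) ÷ (-1010/3305) = 0.54.
0 < η < 1 ⇒ necessity.

0.54 (necessity)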